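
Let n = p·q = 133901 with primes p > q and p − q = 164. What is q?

293

Since p = q + 164, we have 133901 = q(q + 164), so q² + 164q − 133901 = 0.
Discriminant: 164² + 4·133901 = 26896 + 535604 = 562500; √562500 = 750.
q = (−164 + 750)/2 = 293, and p = q + 164 = 457.
Check: 293 · 457 = 133901.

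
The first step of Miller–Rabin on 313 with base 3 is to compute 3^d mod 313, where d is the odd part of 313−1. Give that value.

313 − 1 = 312 = 2^3 · 39, so d = 39.
3^1 ≡ 3 (mod 313)
3^2 ≡ 3^2 = 9 ≡ 9 (mod 313)
3^4 ≡ 9^2 = 81 ≡ 81 (mod 313)
3^8 ≡ 81^2 = 6561 ≡ 301 (mod 313)
3^16 ≡ 301^2 = 90601 ≡ 144 (mod 313)
3^32 ≡ 144^2 = 20736 ≡ 78 (mod 313)
39 = 32 + 4 + 2 + 1 in binary powers of 2.
So 3^39 ≡ 78 · 81 · 9 · 3 ≡ 1 (mod 313).
Since 3^d ≡ 1 (mod 313), base 3 does not prove 313 composite.

1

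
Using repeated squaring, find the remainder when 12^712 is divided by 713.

100

12^1 ≡ 12 (mod 713)
12^2 ≡ 12^2 = 144 ≡ 144 (mod 713)
12^4 ≡ 144^2 = 20736 ≡ 59 (mod 713)
12^8 ≡ 59^2 = 3481 ≡ 629 (mod 713)
12^16 ≡ 629^2 = 395641 ≡ 639 (mod 713)
12^32 ≡ 639^2 = 408321 ≡ 485 (mod 713)
12^64 ≡ 485^2 = 235225 ≡ 648 (mod 713)
12^128 ≡ 648^2 = 419904 ≡ 660 (mod 713)
12^256 ≡ 660^2 = 435600 ≡ 670 (mod 713)
12^512 ≡ 670^2 = 448900 ≡ 423 (mod 713)
712 = 512 + 128 + 64 + 8 in binary powers of 2.
So 12^712 ≡ 423 · 660 · 648 · 629 ≡ 100 (mod 713).
Since 100 ≠ 1, base 12 is a Fermat witness: 713 is composite.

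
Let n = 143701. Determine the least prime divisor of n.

143701 is odd.
Digit sum 16, not divisible by 3.
Ends in 1: not divisible by 5.
7: 143701 = 7·20528 + 5
11: 143701 = 11·13063 + 8
13: 143701 = 13·11053 + 12
17: 143701 = 17·8453

17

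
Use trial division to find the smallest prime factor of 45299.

45299 is odd.
Digit sum 29, not divisible by 3.
Ends in 9: not divisible by 5.
7: 45299 = 7·6471 + 2
11: 45299 = 11·4118 + 1
13: 45299 = 13·3484 + 7
17: 45299 = 17·2664 + 11
19: 45299 = 19·2384 + 3
23: 45299 = 23·1969 + 12
29: 45299 = 29·1562 + 1
31: 45299 = 31·1461 + 8
37: 45299 = 37·1224 + 11
41: 45299 = 41·1104 + 35
43: 45299 = 43·1053 + 20
47: 45299 = 47·963 + 38
53: 45299 = 53·854 + 37
59: 45299 = 59·767 + 46
61: 45299 = 61·742 + 37
67: 45299 = 67·676 + 7
71: 45299 = 71·638 + 1
73: 45299 = 73·620 + 39
79: 45299 = 79·573 + 32
83: 45299 = 83·545 + 64
89: 45299 = 89·508 + 87
97: 45299 = 97·467

97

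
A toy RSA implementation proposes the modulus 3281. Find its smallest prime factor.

17

3281 is odd.
Digit sum 14, not divisible by 3.
Ends in 1: not divisible by 5.
7: 3281 = 7·468 + 5
11: 3281 = 11·298 + 3
13: 3281 = 13·252 + 5
17: 3281 = 17·193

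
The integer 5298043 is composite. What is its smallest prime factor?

5298043 is odd.
Digit sum 31, not divisible by 3.
Ends in 3: not divisible by 5.
7: 5298043 = 7·756863 + 2
11: 5298043 = 11·481640 + 3
13: 5298043 = 13·407541 + 10
17: 5298043 = 17·311649 + 10
19: 5298043 = 19·278844 + 7
23: 5298043 = 23·230349 + 16
29: 5298043 = 29·182691 + 4
31: 5298043 = 31·170904 + 19
37: 5298043 = 37·143190 + 13
41: 5298043 = 41·129220 + 23
43: 5298043 = 43·123210 + 13
47: 5298043 = 47·112724 + 15
53: 5298043 = 53·99963 + 4
59: 5298043 = 59·89797 + 20
61: 5298043 = 61·86853 + 10
67: 5298043 = 67·79075 + 18
71: 5298043 = 71·74620 + 23
73: 5298043 = 73·72575 + 68
79: 5298043 = 79·67063 + 66
83: 5298043 = 83·63831 + 70
89: 5298043 = 89·59528 + 51
97: 5298043 = 97·54619

97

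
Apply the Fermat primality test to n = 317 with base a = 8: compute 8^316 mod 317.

8^1 ≡ 8 (mod 317)
8^2 ≡ 8^2 = 64 ≡ 64 (mod 317)
8^4 ≡ 64^2 = 4096 ≡ 292 (mod 317)
8^8 ≡ 292^2 = 85264 ≡ 308 (mod 317)
8^16 ≡ 308^2 = 94864 ≡ 81 (mod 317)
8^32 ≡ 81^2 = 6561 ≡ 221 (mod 317)
8^64 ≡ 221^2 = 48841 ≡ 23 (mod 317)
8^128 ≡ 23^2 = 529 ≡ 212 (mod 317)
8^256 ≡ 212^2 = 44944 ≡ 247 (mod 317)
316 = 256 + 32 + 16 + 8 + 4 in binary powers of 2.
So 8^316 ≡ 247 · 221 · 81 · 308 · 292 ≡ 1 (mod 317).
Since the result is 1, base 8 gives no evidence that 317 is composite.

1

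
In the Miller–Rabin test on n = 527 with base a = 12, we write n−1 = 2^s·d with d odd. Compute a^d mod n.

527 − 1 = 526 = 2^1 · 263, so d = 263.
12^1 ≡ 12 (mod 527)
12^2 ≡ 12^2 = 144 ≡ 144 (mod 527)
12^4 ≡ 144^2 = 20736 ≡ 183 (mod 527)
12^8 ≡ 183^2 = 33489 ≡ 288 (mod 527)
12^16 ≡ 288^2 = 82944 ≡ 205 (mod 527)
12^32 ≡ 205^2 = 42025 ≡ 392 (mod 527)
12^64 ≡ 392^2 = 153664 ≡ 307 (mod 527)
12^128 ≡ 307^2 = 94249 ≡ 443 (mod 527)
12^256 ≡ 443^2 = 196249 ≡ 205 (mod 527)
263 = 256 + 4 + 2 + 1 in binary powers of 2.
So 12^263 ≡ 205 · 183 · 144 · 12 ≡ 177 (mod 527).
Squaring chain: 177; never reaches −1, so base 12 is a Miller–Rabin witness that 527 is composite.

177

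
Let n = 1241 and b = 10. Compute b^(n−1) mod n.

220

10^1 ≡ 10 (mod 1241)
10^2 ≡ 10^2 = 100 ≡ 100 (mod 1241)
10^4 ≡ 100^2 = 10000 ≡ 72 (mod 1241)
10^8 ≡ 72^2 = 5184 ≡ 220 (mod 1241)
10^16 ≡ 220^2 = 48400 ≡ 1 (mod 1241)
10^32 ≡ 1^2 = 1 ≡ 1 (mod 1241)
10^64 ≡ 1^2 = 1 ≡ 1 (mod 1241)
10^128 ≡ 1^2 = 1 ≡ 1 (mod 1241)
10^256 ≡ 1^2 = 1 ≡ 1 (mod 1241)
10^512 ≡ 1^2 = 1 ≡ 1 (mod 1241)
10^1024 ≡ 1^2 = 1 ≡ 1 (mod 1241)
1240 = 1024 + 128 + 64 + 16 + 8 in binary powers of 2.
So 10^1240 ≡ 1 · 1 · 1 · 1 · 220 ≡ 220 (mod 1241).
Since 220 ≠ 1, base 10 is a Fermat witness: 1241 is composite.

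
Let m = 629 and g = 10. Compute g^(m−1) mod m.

565

10^1 ≡ 10 (mod 629)
10^2 ≡ 10^2 = 100 ≡ 100 (mod 629)
10^4 ≡ 100^2 = 10000 ≡ 565 (mod 629)
10^8 ≡ 565^2 = 319225 ≡ 322 (mod 629)
10^16 ≡ 322^2 = 103684 ≡ 528 (mod 629)
10^32 ≡ 528^2 = 278784 ≡ 137 (mod 629)
10^64 ≡ 137^2 = 18769 ≡ 528 (mod 629)
10^128 ≡ 528^2 = 278784 ≡ 137 (mod 629)
10^256 ≡ 137^2 = 18769 ≡ 528 (mod 629)
10^512 ≡ 528^2 = 278784 ≡ 137 (mod 629)
628 = 512 + 64 + 32 + 16 + 4 in binary powers of 2.
So 10^628 ≡ 137 · 528 · 137 · 528 · 565 ≡ 565 (mod 629).
Since 565 ≠ 1, base 10 is a Fermat witness: 629 is composite.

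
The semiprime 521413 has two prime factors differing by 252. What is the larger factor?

859

Since p = q + 252, we have 521413 = q(q + 252), so q² + 252q − 521413 = 0.
Discriminant: 252² + 4·521413 = 63504 + 2085652 = 2149156; √2149156 = 1466.
q = (−252 + 1466)/2 = 607, and p = q + 252 = 859.
Check: 607 · 859 = 521413.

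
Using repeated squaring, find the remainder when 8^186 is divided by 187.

8^1 ≡ 8 (mod 187)
8^2 ≡ 8^2 = 64 ≡ 64 (mod 187)
8^4 ≡ 64^2 = 4096 ≡ 169 (mod 187)
8^8 ≡ 169^2 = 28561 ≡ 137 (mod 187)
8^16 ≡ 137^2 = 18769 ≡ 69 (mod 187)
8^32 ≡ 69^2 = 4761 ≡ 86 (mod 187)
8^64 ≡ 86^2 = 7396 ≡ 103 (mod 187)
8^128 ≡ 103^2 = 10609 ≡ 137 (mod 187)
186 = 128 + 32 + 16 + 8 + 2 in binary powers of 2.
So 8^186 ≡ 137 · 86 · 69 · 137 · 64 ≡ 47 (mod 187).
Since 47 ≠ 1, base 8 is a Fermat witness: 187 is composite.

47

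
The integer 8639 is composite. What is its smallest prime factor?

53

8639 is odd.
Digit sum 26, not divisible by 3.
Ends in 9: not divisible by 5.
7: 8639 = 7·1234 + 1
11: 8639 = 11·785 + 4
13: 8639 = 13·664 + 7
17: 8639 = 17·508 + 3
19: 8639 = 19·454 + 13
23: 8639 = 23·375 + 14
29: 8639 = 29·297 + 26
31: 8639 = 31·278 + 21
37: 8639 = 37·233 + 18
41: 8639 = 41·210 + 29
43: 8639 = 43·200 + 39
47: 8639 = 47·183 + 38
53: 8639 = 53·163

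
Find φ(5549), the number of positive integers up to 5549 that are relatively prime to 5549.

5340

Factor: 5549 = 31 · 179.
φ(5549) = (31−1) · (179−1) = 30 · 178 = 5340.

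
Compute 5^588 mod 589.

5^1 ≡ 5 (mod 589)
5^2 ≡ 5^2 = 25 ≡ 25 (mod 589)
5^4 ≡ 25^2 = 625 ≡ 36 (mod 589)
5^8 ≡ 36^2 = 1296 ≡ 118 (mod 589)
5^16 ≡ 118^2 = 13924 ≡ 377 (mod 589)
5^32 ≡ 377^2 = 142129 ≡ 180 (mod 589)
5^64 ≡ 180^2 = 32400 ≡ 5 (mod 589)
5^128 ≡ 5^2 = 25 ≡ 25 (mod 589)
5^256 ≡ 25^2 = 625 ≡ 36 (mod 589)
5^512 ≡ 36^2 = 1296 ≡ 118 (mod 589)
588 = 512 + 64 + 8 + 4 in binary powers of 2.
So 5^588 ≡ 118 · 5 · 118 · 36 ≡ 125 (mod 589).
Since 125 ≠ 1, base 5 is a Fermat witness: 589 is composite.

125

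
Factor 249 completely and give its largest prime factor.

83

249 = 3 · 83
83 is prime.
So 249 = 3 · 83; the largest prime factor is 83.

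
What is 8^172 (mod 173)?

1

8^1 ≡ 8 (mod 173)
8^2 ≡ 8^2 = 64 ≡ 64 (mod 173)
8^4 ≡ 64^2 = 4096 ≡ 117 (mod 173)
8^8 ≡ 117^2 = 13689 ≡ 22 (mod 173)
8^16 ≡ 22^2 = 484 ≡ 138 (mod 173)
8^32 ≡ 138^2 = 19044 ≡ 14 (mod 173)
8^64 ≡ 14^2 = 196 ≡ 23 (mod 173)
8^128 ≡ 23^2 = 529 ≡ 10 (mod 173)
172 = 128 + 32 + 8 + 4 in binary powers of 2.
So 8^172 ≡ 10 · 14 · 22 · 117 ≡ 1 (mod 173).
Since the result is 1, base 8 gives no evidence that 173 is composite.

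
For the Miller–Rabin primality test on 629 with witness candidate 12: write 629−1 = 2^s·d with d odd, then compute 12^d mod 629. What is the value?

629 − 1 = 628 = 2^2 · 157, so d = 157.
12^1 ≡ 12 (mod 629)
12^2 ≡ 12^2 = 144 ≡ 144 (mod 629)
12^4 ≡ 144^2 = 20736 ≡ 608 (mod 629)
12^8 ≡ 608^2 = 369664 ≡ 441 (mod 629)
12^16 ≡ 441^2 = 194481 ≡ 120 (mod 629)
12^32 ≡ 120^2 = 14400 ≡ 562 (mod 629)
12^64 ≡ 562^2 = 315844 ≡ 86 (mod 629)
12^128 ≡ 86^2 = 7396 ≡ 477 (mod 629)
157 = 128 + 16 + 8 + 4 + 1 in binary powers of 2.
So 12^157 ≡ 477 · 120 · 441 · 608 · 12 ≡ 201 (mod 629).
Squaring chain: 201 → 145; never reaches −1, so base 12 is a Miller–Rabin witness that 629 is composite.

201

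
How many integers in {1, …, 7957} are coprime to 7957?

Factor: 7957 = 73 · 109.
φ(7957) = (73−1) · (109−1) = 72 · 108 = 7776.

7776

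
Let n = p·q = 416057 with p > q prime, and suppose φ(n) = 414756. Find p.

739

φ(n) = (p−1)(q−1) = n − (p+q) + 1, so p + q = 416057 − 414756 + 1 = 1302.
p and q are the roots of t² − 1302t + 416057 = 0.
Discriminant: 1302² − 4·416057 = 1695204 − 1664228 = 30976; √30976 = 176.
q = (1302 − 176)/2 = 563, p = (1302 + 176)/2 = 739.
Check: 563 · 739 = 416057.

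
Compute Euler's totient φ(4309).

4140

Factor: 4309 = 31 · 139.
φ(4309) = (31−1) · (139−1) = 30 · 138 = 4140.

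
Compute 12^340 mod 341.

56

12^1 ≡ 12 (mod 341)
12^2 ≡ 12^2 = 144 ≡ 144 (mod 341)
12^4 ≡ 144^2 = 20736 ≡ 276 (mod 341)
12^8 ≡ 276^2 = 76176 ≡ 133 (mod 341)
12^16 ≡ 133^2 = 17689 ≡ 298 (mod 341)
12^32 ≡ 298^2 = 88804 ≡ 144 (mod 341)
12^64 ≡ 144^2 = 20736 ≡ 276 (mod 341)
12^128 ≡ 276^2 = 76176 ≡ 133 (mod 341)
12^256 ≡ 133^2 = 17689 ≡ 298 (mod 341)
340 = 256 + 64 + 16 + 4 in binary powers of 2.
So 12^340 ≡ 298 · 276 · 298 · 276 ≡ 56 (mod 341).
Since 56 ≠ 1, base 12 is a Fermat witness: 341 is composite.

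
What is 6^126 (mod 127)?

6^1 ≡ 6 (mod 127)
6^2 ≡ 6^2 = 36 ≡ 36 (mod 127)
6^4 ≡ 36^2 = 1296 ≡ 26 (mod 127)
6^8 ≡ 26^2 = 676 ≡ 41 (mod 127)
6^16 ≡ 41^2 = 1681 ≡ 30 (mod 127)
6^32 ≡ 30^2 = 900 ≡ 11 (mod 127)
6^64 ≡ 11^2 = 121 ≡ 121 (mod 127)
126 = 64 + 32 + 16 + 8 + 4 + 2 in binary powers of 2.
So 6^126 ≡ 121 · 11 · 30 · 41 · 26 · 36 ≡ 1 (mod 127).
Since the result is 1, base 6 gives no evidence that 127 is composite.

1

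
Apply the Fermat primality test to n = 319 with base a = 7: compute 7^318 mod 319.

53

7^1 ≡ 7 (mod 319)
7^2 ≡ 7^2 = 49 ≡ 49 (mod 319)
7^4 ≡ 49^2 = 2401 ≡ 168 (mod 319)
7^8 ≡ 168^2 = 28224 ≡ 152 (mod 319)
7^16 ≡ 152^2 = 23104 ≡ 136 (mod 319)
7^32 ≡ 136^2 = 18496 ≡ 313 (mod 319)
7^64 ≡ 313^2 = 97969 ≡ 36 (mod 319)
7^128 ≡ 36^2 = 1296 ≡ 20 (mod 319)
7^256 ≡ 20^2 = 400 ≡ 81 (mod 319)
318 = 256 + 32 + 16 + 8 + 4 + 2 in binary powers of 2.
So 7^318 ≡ 81 · 313 · 136 · 152 · 168 · 49 ≡ 53 (mod 319).
Since 53 ≠ 1, base 7 is a Fermat witness: 319 is composite.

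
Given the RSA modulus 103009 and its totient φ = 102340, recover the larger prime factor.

431

φ(n) = (p−1)(q−1) = n − (p+q) + 1, so p + q = 103009 − 102340 + 1 = 670.
p and q are the roots of t² − 670t + 103009 = 0.
Discriminant: 670² − 4·103009 = 448900 − 412036 = 36864; √36864 = 192.
q = (670 − 192)/2 = 239, p = (670 + 192)/2 = 431.
Check: 239 · 431 = 103009.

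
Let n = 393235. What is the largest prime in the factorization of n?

393235 = 5 · 78647
78647 = 31 · 2537
2537 = 43 · 59
59 is prime.
So 393235 = 5 · 31 · 43 · 59; the largest prime factor is 59.

59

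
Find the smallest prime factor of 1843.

1843 is odd.
Digit sum 16, not divisible by 3.
Ends in 3: not divisible by 5.
7: 1843 = 7·263 + 2
11: 1843 = 11·167 + 6
13: 1843 = 13·141 + 10
17: 1843 = 17·108 + 7
19: 1843 = 19·97

19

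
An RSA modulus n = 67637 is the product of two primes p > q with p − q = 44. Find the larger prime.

Since p = q + 44, we have 67637 = q(q + 44), so q² + 44q − 67637 = 0.
Discriminant: 44² + 4·67637 = 1936 + 270548 = 272484; √272484 = 522.
q = (−44 + 522)/2 = 239, and p = q + 44 = 283.
Check: 239 · 283 = 67637.

283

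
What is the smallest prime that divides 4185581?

4185581 is odd.
Digit sum 32, not divisible by 3.
Ends in 1: not divisible by 5.
7: 4185581 = 7·597940 + 1
11: 4185581 = 11·380507 + 4
13: 4185581 = 13·321967 + 10
17: 4185581 = 17·246210 + 11
19: 4185581 = 19·220293 + 14
23: 4185581 = 23·181981 + 18
29: 4185581 = 29·144330 + 11
31: 4185581 = 31·135018 + 23
37: 4185581 = 37·113123 + 30
41: 4185581 = 41·102087 + 14
43: 4185581 = 43·97339 + 4
47: 4185581 = 47·89054 + 43
53: 4185581 = 53·78973 + 12
59: 4185581 = 59·70942 + 3
61: 4185581 = 61·68616 + 5
67: 4185581 = 67·62471 + 24
71: 4185581 = 71·58951 + 60
73: 4185581 = 73·57336 + 53
79: 4185581 = 79·52982 + 3
83: 4185581 = 83·50428 + 57
89: 4185581 = 89·47029

89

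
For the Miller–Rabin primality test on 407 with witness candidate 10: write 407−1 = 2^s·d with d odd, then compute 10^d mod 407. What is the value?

407 − 1 = 406 = 2^1 · 203, so d = 203.
10^1 ≡ 10 (mod 407)
10^2 ≡ 10^2 = 100 ≡ 100 (mod 407)
10^4 ≡ 100^2 = 10000 ≡ 232 (mod 407)
10^8 ≡ 232^2 = 53824 ≡ 100 (mod 407)
10^16 ≡ 100^2 = 10000 ≡ 232 (mod 407)
10^32 ≡ 232^2 = 53824 ≡ 100 (mod 407)
10^64 ≡ 100^2 = 10000 ≡ 232 (mod 407)
10^128 ≡ 232^2 = 53824 ≡ 100 (mod 407)
203 = 128 + 64 + 8 + 2 + 1 in binary powers of 2.
So 10^203 ≡ 100 · 232 · 100 · 100 · 10 ≡ 285 (mod 407).
Squaring chain: 285; never reaches −1, so base 10 is a Miller–Rabin witness that 407 is composite.

285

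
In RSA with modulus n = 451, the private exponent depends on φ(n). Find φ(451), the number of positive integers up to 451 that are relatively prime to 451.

Factor: 451 = 11 · 41.
φ(451) = (11−1) · (41−1) = 10 · 40 = 400.

400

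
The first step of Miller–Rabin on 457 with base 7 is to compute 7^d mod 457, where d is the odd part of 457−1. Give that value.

456

457 − 1 = 456 = 2^3 · 57, so d = 57.
7^1 ≡ 7 (mod 457)
7^2 ≡ 7^2 = 49 ≡ 49 (mod 457)
7^4 ≡ 49^2 = 2401 ≡ 116 (mod 457)
7^8 ≡ 116^2 = 13456 ≡ 203 (mod 457)
7^16 ≡ 203^2 = 41209 ≡ 79 (mod 457)
7^32 ≡ 79^2 = 6241 ≡ 300 (mod 457)
57 = 32 + 16 + 8 + 1 in binary powers of 2.
So 7^57 ≡ 300 · 79 · 203 · 7 ≡ 456 (mod 457).
Since 7^d ≡ 456 (mod 457), base 7 does not prove 457 composite.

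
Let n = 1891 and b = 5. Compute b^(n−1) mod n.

1

5^1 ≡ 5 (mod 1891)
5^2 ≡ 5^2 = 25 ≡ 25 (mod 1891)
5^4 ≡ 25^2 = 625 ≡ 625 (mod 1891)
5^8 ≡ 625^2 = 390625 ≡ 1079 (mod 1891)
5^16 ≡ 1079^2 = 1164241 ≡ 1276 (mod 1891)
5^32 ≡ 1276^2 = 1628176 ≡ 25 (mod 1891)
5^64 ≡ 25^2 = 625 ≡ 625 (mod 1891)
5^128 ≡ 625^2 = 390625 ≡ 1079 (mod 1891)
5^256 ≡ 1079^2 = 1164241 ≡ 1276 (mod 1891)
5^512 ≡ 1276^2 = 1628176 ≡ 25 (mod 1891)
5^1024 ≡ 25^2 = 625 ≡ 625 (mod 1891)
1890 = 1024 + 512 + 256 + 64 + 32 + 2 in binary powers of 2.
So 5^1890 ≡ 625 · 25 · 1276 · 625 · 25 · 25 ≡ 1 (mod 1891).
Since the result is 1, base 5 gives no evidence that 1891 is composite.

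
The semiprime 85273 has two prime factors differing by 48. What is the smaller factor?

Since p = q + 48, we have 85273 = q(q + 48), so q² + 48q − 85273 = 0.
Discriminant: 48² + 4·85273 = 2304 + 341092 = 343396; √343396 = 586.
q = (−48 + 586)/2 = 269, and p = q + 48 = 317.
Check: 269 · 317 = 85273.

269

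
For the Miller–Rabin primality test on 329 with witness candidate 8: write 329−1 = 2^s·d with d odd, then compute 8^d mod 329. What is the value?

162

329 − 1 = 328 = 2^3 · 41, so d = 41.
8^1 ≡ 8 (mod 329)
8^2 ≡ 8^2 = 64 ≡ 64 (mod 329)
8^4 ≡ 64^2 = 4096 ≡ 148 (mod 329)
8^8 ≡ 148^2 = 21904 ≡ 190 (mod 329)
8^16 ≡ 190^2 = 36100 ≡ 239 (mod 329)
8^32 ≡ 239^2 = 57121 ≡ 204 (mod 329)
41 = 32 + 8 + 1 in binary powers of 2.
So 8^41 ≡ 204 · 190 · 8 ≡ 162 (mod 329).
Squaring chain: 162 → 253 → 183; never reaches −1, so base 8 is a Miller–Rabin witness that 329 is composite.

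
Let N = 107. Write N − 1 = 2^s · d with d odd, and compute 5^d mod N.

107 − 1 = 106 = 2^1 · 53, so d = 53.
5^1 ≡ 5 (mod 107)
5^2 ≡ 5^2 = 25 ≡ 25 (mod 107)
5^4 ≡ 25^2 = 625 ≡ 90 (mod 107)
5^8 ≡ 90^2 = 8100 ≡ 75 (mod 107)
5^16 ≡ 75^2 = 5625 ≡ 61 (mod 107)
5^32 ≡ 61^2 = 3721 ≡ 83 (mod 107)
53 = 32 + 16 + 4 + 1 in binary powers of 2.
So 5^53 ≡ 83 · 61 · 90 · 5 ≡ 106 (mod 107).
Since 5^d ≡ 106 (mod 107), base 5 does not prove 107 composite.

106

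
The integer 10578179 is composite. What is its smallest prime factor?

79

10578179 is odd.
Digit sum 38, not divisible by 3.
Ends in 9: not divisible by 5.
7: 10578179 = 7·1511168 + 3
11: 10578179 = 11·961652 + 7
13: 10578179 = 13·813706 + 1
17: 10578179 = 17·622245 + 14
19: 10578179 = 19·556746 + 5
23: 10578179 = 23·459920 + 19
29: 10578179 = 29·364764 + 23
31: 10578179 = 31·341231 + 18
37: 10578179 = 37·285896 + 27
41: 10578179 = 41·258004 + 15
43: 10578179 = 43·246004 + 7
47: 10578179 = 47·225067 + 30
53: 10578179 = 53·199588 + 15
59: 10578179 = 59·179291 + 10
61: 10578179 = 61·173412 + 47
67: 10578179 = 67·157883 + 18
71: 10578179 = 71·148988 + 31
73: 10578179 = 73·144906 + 41
79: 10578179 = 79·133901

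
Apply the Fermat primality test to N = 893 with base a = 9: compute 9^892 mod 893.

9^1 ≡ 9 (mod 893)
9^2 ≡ 9^2 = 81 ≡ 81 (mod 893)
9^4 ≡ 81^2 = 6561 ≡ 310 (mod 893)
9^8 ≡ 310^2 = 96100 ≡ 549 (mod 893)
9^16 ≡ 549^2 = 301401 ≡ 460 (mod 893)
9^32 ≡ 460^2 = 211600 ≡ 852 (mod 893)
9^64 ≡ 852^2 = 725904 ≡ 788 (mod 893)
9^128 ≡ 788^2 = 620944 ≡ 309 (mod 893)
9^256 ≡ 309^2 = 95481 ≡ 823 (mod 893)
9^512 ≡ 823^2 = 677329 ≡ 435 (mod 893)
892 = 512 + 256 + 64 + 32 + 16 + 8 + 4 in binary powers of 2.
So 9^892 ≡ 435 · 823 · 788 · 852 · 460 · 549 · 310 ≡ 788 (mod 893).
Since 788 ≠ 1, base 9 is a Fermat witness: 893 is composite.

788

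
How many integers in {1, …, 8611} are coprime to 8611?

8424

Factor: 8611 = 79 · 109.
φ(8611) = (79−1) · (109−1) = 78 · 108 = 8424.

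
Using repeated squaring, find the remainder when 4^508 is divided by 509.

4^1 ≡ 4 (mod 509)
4^2 ≡ 4^2 = 16 ≡ 16 (mod 509)
4^4 ≡ 16^2 = 256 ≡ 256 (mod 509)
4^8 ≡ 256^2 = 65536 ≡ 384 (mod 509)
4^16 ≡ 384^2 = 147456 ≡ 355 (mod 509)
4^32 ≡ 355^2 = 126025 ≡ 302 (mod 509)
4^64 ≡ 302^2 = 91204 ≡ 93 (mod 509)
4^128 ≡ 93^2 = 8649 ≡ 505 (mod 509)
4^256 ≡ 505^2 = 255025 ≡ 16 (mod 509)
508 = 256 + 128 + 64 + 32 + 16 + 8 + 4 in binary powers of 2.
So 4^508 ≡ 16 · 505 · 93 · 302 · 355 · 384 · 256 ≡ 1 (mod 509).
Since the result is 1, base 4 gives no evidence that 509 is composite.

1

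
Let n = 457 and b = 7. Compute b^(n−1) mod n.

1

7^1 ≡ 7 (mod 457)
7^2 ≡ 7^2 = 49 ≡ 49 (mod 457)
7^4 ≡ 49^2 = 2401 ≡ 116 (mod 457)
7^8 ≡ 116^2 = 13456 ≡ 203 (mod 457)
7^16 ≡ 203^2 = 41209 ≡ 79 (mod 457)
7^32 ≡ 79^2 = 6241 ≡ 300 (mod 457)
7^64 ≡ 300^2 = 90000 ≡ 428 (mod 457)
7^128 ≡ 428^2 = 183184 ≡ 384 (mod 457)
7^256 ≡ 384^2 = 147456 ≡ 302 (mod 457)
456 = 256 + 128 + 64 + 8 in binary powers of 2.
So 7^456 ≡ 302 · 384 · 428 · 203 ≡ 1 (mod 457).
Since the result is 1, base 7 gives no evidence that 457 is composite.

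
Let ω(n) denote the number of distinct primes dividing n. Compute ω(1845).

3

1845 = 3^2 · 205
205 = 5 · 41
1845 = 3^2 · 5 · 41, which has 3 distinct prime factors.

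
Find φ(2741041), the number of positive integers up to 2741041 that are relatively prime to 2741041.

Factor: 2741041 = 113 · 127 · 191.
φ(2741041) = (113−1) · (127−1) · (191−1) = 112 · 126 · 190 = 2681280.

2681280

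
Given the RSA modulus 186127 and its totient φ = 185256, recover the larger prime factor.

φ(n) = (p−1)(q−1) = n − (p+q) + 1, so p + q = 186127 − 185256 + 1 = 872.
p and q are the roots of t² − 872t + 186127 = 0.
Discriminant: 872² − 4·186127 = 760384 − 744508 = 15876; √15876 = 126.
q = (872 − 126)/2 = 373, p = (872 + 126)/2 = 499.
Check: 373 · 499 = 186127.

499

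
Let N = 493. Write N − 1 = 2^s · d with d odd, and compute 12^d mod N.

493 − 1 = 492 = 2^2 · 123, so d = 123.
12^1 ≡ 12 (mod 493)
12^2 ≡ 12^2 = 144 ≡ 144 (mod 493)
12^4 ≡ 144^2 = 20736 ≡ 30 (mod 493)
12^8 ≡ 30^2 = 900 ≡ 407 (mod 493)
12^16 ≡ 407^2 = 165649 ≡ 1 (mod 493)
12^32 ≡ 1^2 = 1 ≡ 1 (mod 493)
12^64 ≡ 1^2 = 1 ≡ 1 (mod 493)
123 = 64 + 32 + 16 + 8 + 2 + 1 in binary powers of 2.
So 12^123 ≡ 1 · 1 · 1 · 407 · 144 · 12 ≡ 278 (mod 493).
Squaring chain: 278 → 376; never reaches −1, so base 12 is a Miller–Rabin witness that 493 is composite.

278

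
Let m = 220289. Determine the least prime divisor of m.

220289 is odd.
Digit sum 23, not divisible by 3.
Ends in 9: not divisible by 5.
7: 220289 = 7·31469 + 6
11: 220289 = 11·20026 + 3
13: 220289 = 13·16945 + 4
17: 220289 = 17·12958 + 3
19: 220289 = 19·11594 + 3
23: 220289 = 23·9577 + 18
29: 220289 = 29·7596 + 5
31: 220289 = 31·7106 + 3
37: 220289 = 37·5953 + 28
41: 220289 = 41·5372 + 37
43: 220289 = 43·5123

43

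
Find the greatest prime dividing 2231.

97

2231 = 23 · 97
97 is prime.
So 2231 = 23 · 97; the largest prime factor is 97.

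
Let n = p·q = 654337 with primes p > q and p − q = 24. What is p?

Since p = q + 24, we have 654337 = q(q + 24), so q² + 24q − 654337 = 0.
Discriminant: 24² + 4·654337 = 576 + 2617348 = 2617924; √2617924 = 1618.
q = (−24 + 1618)/2 = 797, and p = q + 24 = 821.
Check: 797 · 821 = 654337.

821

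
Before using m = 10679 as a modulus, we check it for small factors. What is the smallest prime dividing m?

10679 is odd.
Digit sum 23, not divisible by 3.
Ends in 9: not divisible by 5.
7: 10679 = 7·1525 + 4
11: 10679 = 11·970 + 9
13: 10679 = 13·821 + 6
17: 10679 = 17·628 + 3
19: 10679 = 19·562 + 1
23: 10679 = 23·464 + 7
29: 10679 = 29·368 + 7
31: 10679 = 31·344 + 15
37: 10679 = 37·288 + 23
41: 10679 = 41·260 + 19
43: 10679 = 43·248 + 15
47: 10679 = 47·227 + 10
53: 10679 = 53·201 + 26
59: 10679 = 59·181

59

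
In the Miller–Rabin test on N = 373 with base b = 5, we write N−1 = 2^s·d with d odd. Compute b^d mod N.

373 − 1 = 372 = 2^2 · 93, so d = 93.
5^1 ≡ 5 (mod 373)
5^2 ≡ 5^2 = 25 ≡ 25 (mod 373)
5^4 ≡ 25^2 = 625 ≡ 252 (mod 373)
5^8 ≡ 252^2 = 63504 ≡ 94 (mod 373)
5^16 ≡ 94^2 = 8836 ≡ 257 (mod 373)
5^32 ≡ 257^2 = 66049 ≡ 28 (mod 373)
5^64 ≡ 28^2 = 784 ≡ 38 (mod 373)
93 = 64 + 16 + 8 + 4 + 1 in binary powers of 2.
So 5^93 ≡ 38 · 257 · 94 · 252 · 5 ≡ 104 (mod 373).
Squaring chain: 104 → 372; reaches −1, so base 5 does not prove 373 composite.

104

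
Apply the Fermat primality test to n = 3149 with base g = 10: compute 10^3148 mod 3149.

488

10^1 ≡ 10 (mod 3149)
10^2 ≡ 10^2 = 100 ≡ 100 (mod 3149)
10^4 ≡ 100^2 = 10000 ≡ 553 (mod 3149)
10^8 ≡ 553^2 = 305809 ≡ 356 (mod 3149)
10^16 ≡ 356^2 = 126736 ≡ 776 (mod 3149)
10^32 ≡ 776^2 = 602176 ≡ 717 (mod 3149)
10^64 ≡ 717^2 = 514089 ≡ 802 (mod 3149)
10^128 ≡ 802^2 = 643204 ≡ 808 (mod 3149)
10^256 ≡ 808^2 = 652864 ≡ 1021 (mod 3149)
10^512 ≡ 1021^2 = 1042441 ≡ 122 (mod 3149)
10^1024 ≡ 122^2 = 14884 ≡ 2288 (mod 3149)
10^2048 ≡ 2288^2 = 5234944 ≡ 1306 (mod 3149)
3148 = 2048 + 1024 + 64 + 8 + 4 in binary powers of 2.
So 10^3148 ≡ 1306 · 2288 · 802 · 356 · 553 ≡ 488 (mod 3149).
Since 488 ≠ 1, base 10 is a Fermat witness: 3149 is composite.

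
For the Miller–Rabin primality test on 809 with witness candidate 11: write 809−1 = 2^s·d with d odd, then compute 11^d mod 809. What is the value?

44

809 − 1 = 808 = 2^3 · 101, so d = 101.
11^1 ≡ 11 (mod 809)
11^2 ≡ 11^2 = 121 ≡ 121 (mod 809)
11^4 ≡ 121^2 = 14641 ≡ 79 (mod 809)
11^8 ≡ 79^2 = 6241 ≡ 578 (mod 809)
11^16 ≡ 578^2 = 334084 ≡ 776 (mod 809)
11^32 ≡ 776^2 = 602176 ≡ 280 (mod 809)
11^64 ≡ 280^2 = 78400 ≡ 736 (mod 809)
101 = 64 + 32 + 4 + 1 in binary powers of 2.
So 11^101 ≡ 736 · 280 · 79 · 11 ≡ 44 (mod 809).
Squaring chain: 44 → 318 → 808; reaches −1, so base 11 does not prove 809 composite.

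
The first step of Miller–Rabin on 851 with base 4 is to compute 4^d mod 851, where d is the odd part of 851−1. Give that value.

169

851 − 1 = 850 = 2^1 · 425, so d = 425.
4^1 ≡ 4 (mod 851)
4^2 ≡ 4^2 = 16 ≡ 16 (mod 851)
4^4 ≡ 16^2 = 256 ≡ 256 (mod 851)
4^8 ≡ 256^2 = 65536 ≡ 9 (mod 851)
4^16 ≡ 9^2 = 81 ≡ 81 (mod 851)
4^32 ≡ 81^2 = 6561 ≡ 604 (mod 851)
4^64 ≡ 604^2 = 364816 ≡ 588 (mod 851)
4^128 ≡ 588^2 = 345744 ≡ 238 (mod 851)
4^256 ≡ 238^2 = 56644 ≡ 478 (mod 851)
425 = 256 + 128 + 32 + 8 + 1 in binary powers of 2.
So 4^425 ≡ 478 · 238 · 604 · 9 · 4 ≡ 169 (mod 851).
Squaring chain: 169; never reaches −1, so base 4 is a Miller–Rabin witness that 851 is composite.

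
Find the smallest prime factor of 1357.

23

1357 is odd.
Digit sum 16, not divisible by 3.
Ends in 7: not divisible by 5.
7: 1357 = 7·193 + 6
11: 1357 = 11·123 + 4
13: 1357 = 13·104 + 5
17: 1357 = 17·79 + 14
19: 1357 = 19·71 + 8
23: 1357 = 23·59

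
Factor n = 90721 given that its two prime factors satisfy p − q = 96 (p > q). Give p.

353

Since p = q + 96, we have 90721 = q(q + 96), so q² + 96q − 90721 = 0.
Discriminant: 96² + 4·90721 = 9216 + 362884 = 372100; √372100 = 610.
q = (−96 + 610)/2 = 257, and p = q + 96 = 353.
Check: 257 · 353 = 90721.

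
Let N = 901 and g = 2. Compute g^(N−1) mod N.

611

2^1 ≡ 2 (mod 901)
2^2 ≡ 2^2 = 4 ≡ 4 (mod 901)
2^4 ≡ 4^2 = 16 ≡ 16 (mod 901)
2^8 ≡ 16^2 = 256 ≡ 256 (mod 901)
2^16 ≡ 256^2 = 65536 ≡ 664 (mod 901)
2^32 ≡ 664^2 = 440896 ≡ 307 (mod 901)
2^64 ≡ 307^2 = 94249 ≡ 545 (mod 901)
2^128 ≡ 545^2 = 297025 ≡ 596 (mod 901)
2^256 ≡ 596^2 = 355216 ≡ 222 (mod 901)
2^512 ≡ 222^2 = 49284 ≡ 630 (mod 901)
900 = 512 + 256 + 128 + 4 in binary powers of 2.
So 2^900 ≡ 630 · 222 · 596 · 16 ≡ 611 (mod 901).
Since 611 ≠ 1, base 2 is a Fermat witness: 901 is composite.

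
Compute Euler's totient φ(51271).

45240

Factor: 51271 = 11 · 59 · 79.
φ(51271) = (11−1) · (59−1) · (79−1) = 10 · 58 · 78 = 45240.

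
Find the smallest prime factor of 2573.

2573 is odd.
Digit sum 17, not divisible by 3.
Ends in 3: not divisible by 5.
7: 2573 = 7·367 + 4
11: 2573 = 11·233 + 10
13: 2573 = 13·197 + 12
17: 2573 = 17·151 + 6
19: 2573 = 19·135 + 8
23: 2573 = 23·111 + 20
29: 2573 = 29·88 + 21
31: 2573 = 31·83

31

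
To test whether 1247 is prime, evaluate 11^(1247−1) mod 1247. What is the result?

11^1 ≡ 11 (mod 1247)
11^2 ≡ 11^2 = 121 ≡ 121 (mod 1247)
11^4 ≡ 121^2 = 14641 ≡ 924 (mod 1247)
11^8 ≡ 924^2 = 853776 ≡ 828 (mod 1247)
11^16 ≡ 828^2 = 685584 ≡ 981 (mod 1247)
11^32 ≡ 981^2 = 962361 ≡ 924 (mod 1247)
11^64 ≡ 924^2 = 853776 ≡ 828 (mod 1247)
11^128 ≡ 828^2 = 685584 ≡ 981 (mod 1247)
11^256 ≡ 981^2 = 962361 ≡ 924 (mod 1247)
11^512 ≡ 924^2 = 853776 ≡ 828 (mod 1247)
11^1024 ≡ 828^2 = 685584 ≡ 981 (mod 1247)
1246 = 1024 + 128 + 64 + 16 + 8 + 4 + 2 in binary powers of 2.
So 11^1246 ≡ 981 · 981 · 828 · 981 · 828 · 924 · 121 ≡ 173 (mod 1247).
Since 173 ≠ 1, base 11 is a Fermat witness: 1247 is composite.

173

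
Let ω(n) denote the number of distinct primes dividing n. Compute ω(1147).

2

1147 = 31 · 37
1147 = 31 · 37, which has 2 distinct prime factors.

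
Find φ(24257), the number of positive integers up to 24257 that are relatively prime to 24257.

23940

Factor: 24257 = 127 · 191.
φ(24257) = (127−1) · (191−1) = 126 · 190 = 23940.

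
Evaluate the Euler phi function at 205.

160

Factor: 205 = 5 · 41.
φ(205) = (5−1) · (41−1) = 4 · 40 = 160.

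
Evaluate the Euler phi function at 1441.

Factor: 1441 = 11 · 131.
φ(1441) = (11−1) · (131−1) = 10 · 130 = 1300.

1300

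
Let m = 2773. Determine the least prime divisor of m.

2773 is odd.
Digit sum 19, not divisible by 3.
Ends in 3: not divisible by 5.
7: 2773 = 7·396 + 1
11: 2773 = 11·252 + 1
13: 2773 = 13·213 + 4
17: 2773 = 17·163 + 2
19: 2773 = 19·145 + 18
23: 2773 = 23·120 + 13
29: 2773 = 29·95 + 18
31: 2773 = 31·89 + 14
37: 2773 = 37·74 + 35
41: 2773 = 41·67 + 26
43: 2773 = 43·64 + 21
47: 2773 = 47·59

47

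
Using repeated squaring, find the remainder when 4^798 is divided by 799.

747

4^1 ≡ 4 (mod 799)
4^2 ≡ 4^2 = 16 ≡ 16 (mod 799)
4^4 ≡ 16^2 = 256 ≡ 256 (mod 799)
4^8 ≡ 256^2 = 65536 ≡ 18 (mod 799)
4^16 ≡ 18^2 = 324 ≡ 324 (mod 799)
4^32 ≡ 324^2 = 104976 ≡ 307 (mod 799)
4^64 ≡ 307^2 = 94249 ≡ 766 (mod 799)
4^128 ≡ 766^2 = 586756 ≡ 290 (mod 799)
4^256 ≡ 290^2 = 84100 ≡ 205 (mod 799)
4^512 ≡ 205^2 = 42025 ≡ 477 (mod 799)
798 = 512 + 256 + 16 + 8 + 4 + 2 in binary powers of 2.
So 4^798 ≡ 477 · 205 · 324 · 18 · 256 · 16 ≡ 747 (mod 799).
Since 747 ≠ 1, base 4 is a Fermat witness: 799 is composite.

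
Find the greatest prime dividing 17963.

71

17963 = 11 · 1633
1633 = 23 · 71
71 is prime.
So 17963 = 11 · 23 · 71; the largest prime factor is 71.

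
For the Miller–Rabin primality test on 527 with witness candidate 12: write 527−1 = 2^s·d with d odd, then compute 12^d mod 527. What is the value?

527 − 1 = 526 = 2^1 · 263, so d = 263.
12^1 ≡ 12 (mod 527)
12^2 ≡ 12^2 = 144 ≡ 144 (mod 527)
12^4 ≡ 144^2 = 20736 ≡ 183 (mod 527)
12^8 ≡ 183^2 = 33489 ≡ 288 (mod 527)
12^16 ≡ 288^2 = 82944 ≡ 205 (mod 527)
12^32 ≡ 205^2 = 42025 ≡ 392 (mod 527)
12^64 ≡ 392^2 = 153664 ≡ 307 (mod 527)
12^128 ≡ 307^2 = 94249 ≡ 443 (mod 527)
12^256 ≡ 443^2 = 196249 ≡ 205 (mod 527)
263 = 256 + 4 + 2 + 1 in binary powers of 2.
So 12^263 ≡ 205 · 183 · 144 · 12 ≡ 177 (mod 527).
Squaring chain: 177; never reaches −1, so base 12 is a Miller–Rabin witness that 527 is composite.

177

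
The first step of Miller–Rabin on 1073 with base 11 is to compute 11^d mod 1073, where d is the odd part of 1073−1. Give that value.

1073 − 1 = 1072 = 2^4 · 67, so d = 67.
11^1 ≡ 11 (mod 1073)
11^2 ≡ 11^2 = 121 ≡ 121 (mod 1073)
11^4 ≡ 121^2 = 14641 ≡ 692 (mod 1073)
11^8 ≡ 692^2 = 478864 ≡ 306 (mod 1073)
11^16 ≡ 306^2 = 93636 ≡ 285 (mod 1073)
11^32 ≡ 285^2 = 81225 ≡ 750 (mod 1073)
11^64 ≡ 750^2 = 562500 ≡ 248 (mod 1073)
67 = 64 + 2 + 1 in binary powers of 2.
So 11^67 ≡ 248 · 121 · 11 ≡ 677 (mod 1073).
Squaring chain: 677 → 158 → 285 → 750; never reaches −1, so base 11 is a Miller–Rabin witness that 1073 is composite.

677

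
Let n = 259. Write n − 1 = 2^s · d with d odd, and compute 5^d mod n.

97

259 − 1 = 258 = 2^1 · 129, so d = 129.
5^1 ≡ 5 (mod 259)
5^2 ≡ 5^2 = 25 ≡ 25 (mod 259)
5^4 ≡ 25^2 = 625 ≡ 107 (mod 259)
5^8 ≡ 107^2 = 11449 ≡ 53 (mod 259)
5^16 ≡ 53^2 = 2809 ≡ 219 (mod 259)
5^32 ≡ 219^2 = 47961 ≡ 46 (mod 259)
5^64 ≡ 46^2 = 2116 ≡ 44 (mod 259)
5^128 ≡ 44^2 = 1936 ≡ 123 (mod 259)
129 = 128 + 1 in binary powers of 2.
So 5^129 ≡ 123 · 5 ≡ 97 (mod 259).
Squaring chain: 97; never reaches −1, so base 5 is a Miller–Rabin witness that 259 is composite.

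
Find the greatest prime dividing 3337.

71

3337 = 47 · 71
71 is prime.
So 3337 = 47 · 71; the largest prime factor is 71.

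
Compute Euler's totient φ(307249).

Factor: 307249 = 19 · 103 · 157.
φ(307249) = (19−1) · (103−1) · (157−1) = 18 · 102 · 156 = 286416.

286416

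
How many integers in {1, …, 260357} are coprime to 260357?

241920

Factor: 260357 = 19 · 71 · 193.
φ(260357) = (19−1) · (71−1) · (193−1) = 18 · 70 · 192 = 241920.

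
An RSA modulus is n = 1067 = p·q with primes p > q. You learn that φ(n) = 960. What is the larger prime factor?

φ(n) = (p−1)(q−1) = n − (p+q) + 1, so p + q = 1067 − 960 + 1 = 108.
p and q are the roots of t² − 108t + 1067 = 0.
Discriminant: 108² − 4·1067 = 11664 − 4268 = 7396; √7396 = 86.
q = (108 − 86)/2 = 11, p = (108 + 86)/2 = 97.
Check: 11 · 97 = 1067.

97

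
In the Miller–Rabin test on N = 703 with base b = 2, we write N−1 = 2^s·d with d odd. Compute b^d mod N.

703 − 1 = 702 = 2^1 · 351, so d = 351.
2^1 ≡ 2 (mod 703)
2^2 ≡ 2^2 = 4 ≡ 4 (mod 703)
2^4 ≡ 4^2 = 16 ≡ 16 (mod 703)
2^8 ≡ 16^2 = 256 ≡ 256 (mod 703)
2^16 ≡ 256^2 = 65536 ≡ 157 (mod 703)
2^32 ≡ 157^2 = 24649 ≡ 44 (mod 703)
2^64 ≡ 44^2 = 1936 ≡ 530 (mod 703)
2^128 ≡ 530^2 = 280900 ≡ 403 (mod 703)
2^256 ≡ 403^2 = 162409 ≡ 16 (mod 703)
351 = 256 + 64 + 16 + 8 + 4 + 2 + 1 in binary powers of 2.
So 2^351 ≡ 16 · 530 · 157 · 256 · 16 · 4 · 2 ≡ 265 (mod 703).
Squaring chain: 265; never reaches −1, so base 2 is a Miller–Rabin witness that 703 is composite.

265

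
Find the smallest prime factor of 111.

3

111 is odd.
Digit sum 3, divisible by 3.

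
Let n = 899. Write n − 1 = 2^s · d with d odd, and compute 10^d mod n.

899 − 1 = 898 = 2^1 · 449, so d = 449.
10^1 ≡ 10 (mod 899)
10^2 ≡ 10^2 = 100 ≡ 100 (mod 899)
10^4 ≡ 100^2 = 10000 ≡ 111 (mod 899)
10^8 ≡ 111^2 = 12321 ≡ 634 (mod 899)
10^16 ≡ 634^2 = 401956 ≡ 103 (mod 899)
10^32 ≡ 103^2 = 10609 ≡ 720 (mod 899)
10^64 ≡ 720^2 = 518400 ≡ 576 (mod 899)
10^128 ≡ 576^2 = 331776 ≡ 45 (mod 899)
10^256 ≡ 45^2 = 2025 ≡ 227 (mod 899)
449 = 256 + 128 + 64 + 1 in binary powers of 2.
So 10^449 ≡ 227 · 45 · 576 · 10 ≡ 648 (mod 899).
Squaring chain: 648; never reaches −1, so base 10 is a Miller–Rabin witness that 899 is composite.

648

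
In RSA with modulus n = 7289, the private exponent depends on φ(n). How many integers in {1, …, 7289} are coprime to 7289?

7056

Factor: 7289 = 37 · 197.
φ(7289) = (37−1) · (197−1) = 36 · 196 = 7056.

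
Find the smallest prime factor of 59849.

97

59849 is odd.
Digit sum 35, not divisible by 3.
Ends in 9: not divisible by 5.
7: 59849 = 7·8549 + 6
11: 59849 = 11·5440 + 9
13: 59849 = 13·4603 + 10
17: 59849 = 17·3520 + 9
19: 59849 = 19·3149 + 18
23: 59849 = 23·2602 + 3
29: 59849 = 29·2063 + 22
31: 59849 = 31·1930 + 19
37: 59849 = 37·1617 + 20
41: 59849 = 41·1459 + 30
43: 59849 = 43·1391 + 36
47: 59849 = 47·1273 + 18
53: 59849 = 53·1129 + 12
59: 59849 = 59·1014 + 23
61: 59849 = 61·981 + 8
67: 59849 = 67·893 + 18
71: 59849 = 71·842 + 67
73: 59849 = 73·819 + 62
79: 59849 = 79·757 + 46
83: 59849 = 83·721 + 6
89: 59849 = 89·672 + 41
97: 59849 = 97·617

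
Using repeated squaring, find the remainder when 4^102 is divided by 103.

1

4^1 ≡ 4 (mod 103)
4^2 ≡ 4^2 = 16 ≡ 16 (mod 103)
4^4 ≡ 16^2 = 256 ≡ 50 (mod 103)
4^8 ≡ 50^2 = 2500 ≡ 28 (mod 103)
4^16 ≡ 28^2 = 784 ≡ 63 (mod 103)
4^32 ≡ 63^2 = 3969 ≡ 55 (mod 103)
4^64 ≡ 55^2 = 3025 ≡ 38 (mod 103)
102 = 64 + 32 + 4 + 2 in binary powers of 2.
So 4^102 ≡ 38 · 55 · 50 · 16 ≡ 1 (mod 103).
Since the result is 1, base 4 gives no evidence that 103 is composite.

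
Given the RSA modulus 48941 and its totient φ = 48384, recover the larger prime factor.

φ(n) = (p−1)(q−1) = n − (p+q) + 1, so p + q = 48941 − 48384 + 1 = 558.
p and q are the roots of t² − 558t + 48941 = 0.
Discriminant: 558² − 4·48941 = 311364 − 195764 = 115600; √115600 = 340.
q = (558 − 340)/2 = 109, p = (558 + 340)/2 = 449.
Check: 109 · 449 = 48941.

449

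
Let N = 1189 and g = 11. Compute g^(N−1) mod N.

11^1 ≡ 11 (mod 1189)
11^2 ≡ 11^2 = 121 ≡ 121 (mod 1189)
11^4 ≡ 121^2 = 14641 ≡ 373 (mod 1189)
11^8 ≡ 373^2 = 139129 ≡ 16 (mod 1189)
11^16 ≡ 16^2 = 256 ≡ 256 (mod 1189)
11^32 ≡ 256^2 = 65536 ≡ 141 (mod 1189)
11^64 ≡ 141^2 = 19881 ≡ 857 (mod 1189)
11^128 ≡ 857^2 = 734449 ≡ 836 (mod 1189)
11^256 ≡ 836^2 = 698896 ≡ 953 (mod 1189)
11^512 ≡ 953^2 = 908209 ≡ 1002 (mod 1189)
11^1024 ≡ 1002^2 = 1004004 ≡ 488 (mod 1189)
1188 = 1024 + 128 + 32 + 4 in binary powers of 2.
So 11^1188 ≡ 488 · 836 · 141 · 373 ≡ 1009 (mod 1189).
Since 1009 ≠ 1, base 11 is a Fermat witness: 1189 is composite.

1009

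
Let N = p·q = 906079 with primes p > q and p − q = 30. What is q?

937

Since p = q + 30, we have 906079 = q(q + 30), so q² + 30q − 906079 = 0.
Discriminant: 30² + 4·906079 = 900 + 3624316 = 3625216; √3625216 = 1904.
q = (−30 + 1904)/2 = 937, and p = q + 30 = 967.
Check: 937 · 967 = 906079.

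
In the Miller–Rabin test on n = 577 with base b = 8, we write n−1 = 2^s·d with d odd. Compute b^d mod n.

27

577 − 1 = 576 = 2^6 · 9, so d = 9.
8^1 ≡ 8 (mod 577)
8^2 ≡ 8^2 = 64 ≡ 64 (mod 577)
8^4 ≡ 64^2 = 4096 ≡ 57 (mod 577)
8^8 ≡ 57^2 = 3249 ≡ 364 (mod 577)
9 = 8 + 1 in binary powers of 2.
So 8^9 ≡ 364 · 8 ≡ 27 (mod 577).
Squaring chain: 27 → 152 → 24 → 576 → 1 → 1; reaches −1, so base 8 does not prove 577 composite.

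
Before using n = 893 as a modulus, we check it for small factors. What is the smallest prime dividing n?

893 is odd.
Digit sum 20, not divisible by 3.
Ends in 3: not divisible by 5.
7: 893 = 7·127 + 4
11: 893 = 11·81 + 2
13: 893 = 13·68 + 9
17: 893 = 17·52 + 9
19: 893 = 19·47

19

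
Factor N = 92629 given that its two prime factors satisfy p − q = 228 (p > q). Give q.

Since p = q + 228, we have 92629 = q(q + 228), so q² + 228q − 92629 = 0.
Discriminant: 228² + 4·92629 = 51984 + 370516 = 422500; √422500 = 650.
q = (−228 + 650)/2 = 211, and p = q + 228 = 439.
Check: 211 · 439 = 92629.

211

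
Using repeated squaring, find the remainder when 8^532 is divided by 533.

469

8^1 ≡ 8 (mod 533)
8^2 ≡ 8^2 = 64 ≡ 64 (mod 533)
8^4 ≡ 64^2 = 4096 ≡ 365 (mod 533)
8^8 ≡ 365^2 = 133225 ≡ 508 (mod 533)
8^16 ≡ 508^2 = 258064 ≡ 92 (mod 533)
8^32 ≡ 92^2 = 8464 ≡ 469 (mod 533)
8^64 ≡ 469^2 = 219961 ≡ 365 (mod 533)
8^128 ≡ 365^2 = 133225 ≡ 508 (mod 533)
8^256 ≡ 508^2 = 258064 ≡ 92 (mod 533)
8^512 ≡ 92^2 = 8464 ≡ 469 (mod 533)
532 = 512 + 16 + 4 in binary powers of 2.
So 8^532 ≡ 469 · 92 · 365 ≡ 469 (mod 533).
Since 469 ≠ 1, base 8 is a Fermat witness: 533 is composite.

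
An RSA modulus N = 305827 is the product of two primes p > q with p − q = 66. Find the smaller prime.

521

Since p = q + 66, we have 305827 = q(q + 66), so q² + 66q − 305827 = 0.
Discriminant: 66² + 4·305827 = 4356 + 1223308 = 1227664; √1227664 = 1108.
q = (−66 + 1108)/2 = 521, and p = q + 66 = 587.
Check: 521 · 587 = 305827.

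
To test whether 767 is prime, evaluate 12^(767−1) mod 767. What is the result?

508

12^1 ≡ 12 (mod 767)
12^2 ≡ 12^2 = 144 ≡ 144 (mod 767)
12^4 ≡ 144^2 = 20736 ≡ 27 (mod 767)
12^8 ≡ 27^2 = 729 ≡ 729 (mod 767)
12^16 ≡ 729^2 = 531441 ≡ 677 (mod 767)
12^32 ≡ 677^2 = 458329 ≡ 430 (mod 767)
12^64 ≡ 430^2 = 184900 ≡ 53 (mod 767)
12^128 ≡ 53^2 = 2809 ≡ 508 (mod 767)
12^256 ≡ 508^2 = 258064 ≡ 352 (mod 767)
12^512 ≡ 352^2 = 123904 ≡ 417 (mod 767)
766 = 512 + 128 + 64 + 32 + 16 + 8 + 4 + 2 in binary powers of 2.
So 12^766 ≡ 417 · 508 · 53 · 430 · 677 · 729 · 27 · 144 ≡ 508 (mod 767).
Since 508 ≠ 1, base 12 is a Fermat witness: 767 is composite.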